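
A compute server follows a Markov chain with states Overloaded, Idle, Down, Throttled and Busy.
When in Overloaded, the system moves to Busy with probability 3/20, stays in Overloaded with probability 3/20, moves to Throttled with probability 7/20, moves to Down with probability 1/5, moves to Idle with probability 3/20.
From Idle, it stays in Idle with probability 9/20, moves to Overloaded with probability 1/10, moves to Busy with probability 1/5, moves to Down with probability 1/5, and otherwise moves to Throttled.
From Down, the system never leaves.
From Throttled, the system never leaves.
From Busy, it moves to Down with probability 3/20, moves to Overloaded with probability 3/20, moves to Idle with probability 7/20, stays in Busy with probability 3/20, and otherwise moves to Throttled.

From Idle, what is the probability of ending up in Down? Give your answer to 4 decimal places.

0.6295

Let h(s) be the probability of absorption at Down starting from transient state s. Then h(Down) = 1 and h(Throttled) = 0. By first-step analysis:
h(Overloaded) = 0.15·h(Overloaded) + 0.15·h(Idle) + 0.2·1 + 0.35·0 + 0.15·h(Busy)
h(Idle) = 0.1·h(Overloaded) + 0.45·h(Idle) + 0.2·1 + 0.05·0 + 0.2·h(Busy)
h(Busy) = 0.15·h(Overloaded) + 0.35·h(Idle) + 0.15·1 + 0.2·0 + 0.15·h(Busy)
Solving: h(Overloaded) = 0.4369, h(Idle) = 0.6295, h(Busy) = 0.5128.
Starting from Idle, the probability is 0.6295.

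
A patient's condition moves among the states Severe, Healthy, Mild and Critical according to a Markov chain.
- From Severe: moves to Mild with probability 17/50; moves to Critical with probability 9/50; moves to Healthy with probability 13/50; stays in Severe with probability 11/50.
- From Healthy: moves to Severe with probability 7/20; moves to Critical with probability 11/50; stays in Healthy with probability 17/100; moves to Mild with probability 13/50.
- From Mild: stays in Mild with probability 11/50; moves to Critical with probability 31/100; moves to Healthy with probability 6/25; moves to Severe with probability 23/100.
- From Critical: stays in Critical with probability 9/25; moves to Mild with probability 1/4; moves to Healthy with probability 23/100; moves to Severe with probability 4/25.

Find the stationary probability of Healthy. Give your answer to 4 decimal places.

Let the stationary distribution be π with π = πP and π_1 + π_2 + π_3 + π_4 = 1.
π_1 = 0.22·π_1 + 0.35·π_2 + 0.23·π_3 + 0.16·π_4
π_2 = 0.26·π_1 + 0.17·π_2 + 0.24·π_3 + 0.23·π_4
π_3 = 0.34·π_1 + 0.26·π_2 + 0.22·π_3 + 0.25·π_4
Solving with the normalization constraint gives π = (0.2357, 0.2262, 0.2655, 0.2726).
So the stationary probability of Healthy is 0.2262.

0.2262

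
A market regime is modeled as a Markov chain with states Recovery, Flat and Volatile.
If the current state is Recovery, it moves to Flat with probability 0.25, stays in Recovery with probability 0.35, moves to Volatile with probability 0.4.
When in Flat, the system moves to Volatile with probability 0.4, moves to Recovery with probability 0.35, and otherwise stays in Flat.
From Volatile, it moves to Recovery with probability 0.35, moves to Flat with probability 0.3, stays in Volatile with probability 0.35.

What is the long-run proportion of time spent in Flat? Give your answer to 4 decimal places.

Let the stationary distribution be π with π = πP and π_1 + π_2 + π_3 = 1.
π_1 = 0.35·π_1 + 0.35·π_2 + 0.35·π_3
π_2 = 0.25·π_1 + 0.25·π_2 + 0.3·π_3
Solving with the normalization constraint gives π = (0.3500, 0.2690, 0.3810).
So the stationary probability of Flat is 0.2690.

0.2690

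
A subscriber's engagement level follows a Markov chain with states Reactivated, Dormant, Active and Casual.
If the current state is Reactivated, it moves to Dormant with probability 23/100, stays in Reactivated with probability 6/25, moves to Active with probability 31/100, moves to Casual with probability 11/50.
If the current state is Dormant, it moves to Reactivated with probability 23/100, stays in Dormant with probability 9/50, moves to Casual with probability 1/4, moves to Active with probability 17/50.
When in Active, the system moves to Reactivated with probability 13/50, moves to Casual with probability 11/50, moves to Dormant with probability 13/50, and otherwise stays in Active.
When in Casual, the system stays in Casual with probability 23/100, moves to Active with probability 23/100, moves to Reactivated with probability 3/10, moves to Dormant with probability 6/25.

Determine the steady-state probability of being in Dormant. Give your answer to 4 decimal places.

0.2294

Let the stationary distribution be π with π = πP and π_1 + π_2 + π_3 + π_4 = 1.
π_1 = 0.24·π_1 + 0.23·π_2 + 0.26·π_3 + 0.3·π_4
π_2 = 0.23·π_1 + 0.18·π_2 + 0.26·π_3 + 0.24·π_4
π_3 = 0.31·π_1 + 0.34·π_2 + 0.26·π_3 + 0.23·π_4
Solving with the normalization constraint gives π = (0.2571, 0.2294, 0.2843, 0.2292).
So the stationary probability of Dormant is 0.2294.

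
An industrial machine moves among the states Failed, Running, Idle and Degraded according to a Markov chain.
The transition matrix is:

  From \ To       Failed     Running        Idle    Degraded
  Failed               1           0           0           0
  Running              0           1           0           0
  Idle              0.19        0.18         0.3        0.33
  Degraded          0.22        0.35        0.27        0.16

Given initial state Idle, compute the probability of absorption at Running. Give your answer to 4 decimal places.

0.5346

Let h(s) be the probability of absorption at Running starting from transient state s. Then h(Running) = 1 and h(Failed) = 0. By first-step analysis:
h(Idle) = 0.19·0 + 0.18·1 + 0.3·h(Idle) + 0.33·h(Degraded)
h(Degraded) = 0.22·0 + 0.35·1 + 0.27·h(Idle) + 0.16·h(Degraded)
Solving: h(Idle) = 0.5346, h(Degraded) = 0.5885.
Starting from Idle, the probability is 0.5346.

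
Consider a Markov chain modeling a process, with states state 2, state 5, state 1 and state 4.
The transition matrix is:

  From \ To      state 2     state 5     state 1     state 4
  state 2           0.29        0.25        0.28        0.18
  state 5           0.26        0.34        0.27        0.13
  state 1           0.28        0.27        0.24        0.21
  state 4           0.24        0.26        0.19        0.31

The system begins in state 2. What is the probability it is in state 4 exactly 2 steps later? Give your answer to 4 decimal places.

0.1993

Propagate the distribution vector 2 steps from state 2.
After 0 steps: (1.0000, 0.0000, 0.0000, 0.0000)
After 1 step: (0.2900, 0.2500, 0.2800, 0.1800)
After 2 steps: (0.2707, 0.2799, 0.2501, 0.1993)
P(in state 4 after 2 steps) = 0.1993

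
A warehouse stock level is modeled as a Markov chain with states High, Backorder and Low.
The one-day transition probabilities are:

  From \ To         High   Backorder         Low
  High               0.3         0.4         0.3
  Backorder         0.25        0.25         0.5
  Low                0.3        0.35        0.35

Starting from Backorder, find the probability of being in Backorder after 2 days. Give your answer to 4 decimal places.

0.3375

Sum over the intermediate state after 1 day:
P = P(Backorder→High)·P(High→Backorder) + P(Backorder→Backorder)·P(Backorder→Backorder) + P(Backorder→Low)·P(Low→Backorder)
  = 0.25×0.4 + 0.25×0.25 + 0.5×0.35
  = 0.1000 + 0.0625 + 0.1750 = 0.3375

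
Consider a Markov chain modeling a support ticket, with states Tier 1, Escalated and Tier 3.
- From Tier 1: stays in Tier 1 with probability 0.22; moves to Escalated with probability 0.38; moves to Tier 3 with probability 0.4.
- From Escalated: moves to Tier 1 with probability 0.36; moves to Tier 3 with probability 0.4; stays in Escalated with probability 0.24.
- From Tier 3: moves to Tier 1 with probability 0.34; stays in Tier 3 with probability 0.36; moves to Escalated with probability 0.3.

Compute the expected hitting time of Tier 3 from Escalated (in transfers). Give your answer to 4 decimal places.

2.5000

Let t(s) be the expected number of transfers to first reach Tier 3 from state s, with t(Tier 3) = 0. Conditioning on the first transfer:
t(Tier 1) = 1 + 0.22·t(Tier 1) + 0.38·t(Escalated)
t(Escalated) = 1 + 0.36·t(Tier 1) + 0.24·t(Escalated)
Solving: t(Tier 1) = 2.5000, t(Escalated) = 2.5000.
Expected transfers from Escalated to Tier 3: 2.5000.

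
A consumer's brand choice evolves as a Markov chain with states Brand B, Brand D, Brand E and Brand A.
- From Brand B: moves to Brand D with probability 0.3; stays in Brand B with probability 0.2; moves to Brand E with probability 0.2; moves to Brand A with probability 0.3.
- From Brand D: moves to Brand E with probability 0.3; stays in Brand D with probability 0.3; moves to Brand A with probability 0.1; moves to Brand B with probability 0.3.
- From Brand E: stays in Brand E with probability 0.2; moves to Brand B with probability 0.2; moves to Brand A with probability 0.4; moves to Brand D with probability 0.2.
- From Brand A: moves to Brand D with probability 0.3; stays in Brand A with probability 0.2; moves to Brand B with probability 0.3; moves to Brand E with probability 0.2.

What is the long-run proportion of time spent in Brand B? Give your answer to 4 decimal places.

Let the stationary distribution be π with π = πP and π_1 + π_2 + π_3 + π_4 = 1.
π_1 = 0.2·π_1 + 0.3·π_2 + 0.2·π_3 + 0.3·π_4
π_2 = 0.3·π_1 + 0.3·π_2 + 0.2·π_3 + 0.3·π_4
π_3 = 0.2·π_1 + 0.3·π_2 + 0.2·π_3 + 0.2·π_4
Solving with the normalization constraint gives π = (0.2520, 0.2772, 0.2277, 0.2430).
So the stationary probability of Brand B is 0.2520.

0.2520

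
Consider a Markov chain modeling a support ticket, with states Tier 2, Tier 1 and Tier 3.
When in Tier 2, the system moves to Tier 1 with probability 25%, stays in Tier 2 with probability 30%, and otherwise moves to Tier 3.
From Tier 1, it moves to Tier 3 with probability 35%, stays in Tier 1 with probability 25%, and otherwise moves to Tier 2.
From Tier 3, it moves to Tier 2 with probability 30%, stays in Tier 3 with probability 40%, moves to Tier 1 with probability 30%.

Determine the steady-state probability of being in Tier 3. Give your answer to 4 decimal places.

Let the stationary distribution be π with π = πP and π_1 + π_2 + π_3 = 1.
π_1 = 0.3·π_1 + 0.4·π_2 + 0.3·π_3
π_2 = 0.25·π_1 + 0.25·π_2 + 0.3·π_3
Solving with the normalization constraint gives π = (0.3270, 0.2701, 0.4028).
So the stationary probability of Tier 3 is 0.4028.

0.4028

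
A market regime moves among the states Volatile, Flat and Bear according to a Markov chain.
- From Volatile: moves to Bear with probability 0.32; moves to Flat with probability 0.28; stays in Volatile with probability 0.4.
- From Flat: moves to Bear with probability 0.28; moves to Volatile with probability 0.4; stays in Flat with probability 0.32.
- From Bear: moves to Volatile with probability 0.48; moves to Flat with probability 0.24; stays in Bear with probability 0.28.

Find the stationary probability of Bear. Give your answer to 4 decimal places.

0.2970

Let the stationary distribution be π with π = πP and π_1 + π_2 + π_3 = 1.
π_1 = 0.4·π_1 + 0.4·π_2 + 0.48·π_3
π_2 = 0.28·π_1 + 0.32·π_2 + 0.24·π_3
Solving with the normalization constraint gives π = (0.4238, 0.2793, 0.2970).
So the stationary probability of Bear is 0.2970.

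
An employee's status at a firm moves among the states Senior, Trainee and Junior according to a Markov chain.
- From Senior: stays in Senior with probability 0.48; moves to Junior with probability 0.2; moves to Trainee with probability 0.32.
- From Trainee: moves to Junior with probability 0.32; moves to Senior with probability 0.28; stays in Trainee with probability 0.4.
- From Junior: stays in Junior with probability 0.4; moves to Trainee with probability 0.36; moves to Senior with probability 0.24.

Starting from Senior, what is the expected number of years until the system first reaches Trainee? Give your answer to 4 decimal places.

Let t(s) be the expected number of years to first reach Trainee from state s, with t(Trainee) = 0. Conditioning on the first year:
t(Senior) = 1 + 0.48·t(Senior) + 0.2·t(Junior)
t(Junior) = 1 + 0.24·t(Senior) + 0.4·t(Junior)
Solving: t(Senior) = 3.0303, t(Junior) = 2.8788.
Expected years from Senior to Trainee: 3.0303.

3.0303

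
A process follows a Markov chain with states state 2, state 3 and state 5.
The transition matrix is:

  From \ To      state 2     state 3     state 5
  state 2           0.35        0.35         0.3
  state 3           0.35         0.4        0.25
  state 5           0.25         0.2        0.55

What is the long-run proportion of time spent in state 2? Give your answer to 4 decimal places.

Let the stationary distribution be π with π = πP and π_1 + π_2 + π_3 = 1.
π_1 = 0.35·π_1 + 0.35·π_2 + 0.25·π_3
π_2 = 0.35·π_1 + 0.4·π_2 + 0.2·π_3
Solving with the normalization constraint gives π = (0.3121, 0.3085, 0.3794).
So the stationary probability of state 2 is 0.3121.

0.3121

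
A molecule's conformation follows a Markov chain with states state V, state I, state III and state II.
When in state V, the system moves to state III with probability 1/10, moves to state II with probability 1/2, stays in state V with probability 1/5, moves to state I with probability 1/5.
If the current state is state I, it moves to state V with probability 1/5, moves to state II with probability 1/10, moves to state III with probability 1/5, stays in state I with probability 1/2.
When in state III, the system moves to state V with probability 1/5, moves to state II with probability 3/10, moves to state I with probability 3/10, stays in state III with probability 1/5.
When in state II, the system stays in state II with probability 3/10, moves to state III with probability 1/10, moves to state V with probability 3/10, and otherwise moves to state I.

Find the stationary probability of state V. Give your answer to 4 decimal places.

Let the stationary distribution be π with π = πP and π_1 + π_2 + π_3 + π_4 = 1.
π_1 = 0.2·π_1 + 0.2·π_2 + 0.2·π_3 + 0.3·π_4
π_2 = 0.2·π_1 + 0.5·π_2 + 0.3·π_3 + 0.3·π_4
π_3 = 0.1·π_1 + 0.2·π_2 + 0.2·π_3 + 0.1·π_4
Solving with the normalization constraint gives π = (0.2276, 0.3465, 0.1496, 0.2762).
So the stationary probability of state V is 0.2276.

0.2276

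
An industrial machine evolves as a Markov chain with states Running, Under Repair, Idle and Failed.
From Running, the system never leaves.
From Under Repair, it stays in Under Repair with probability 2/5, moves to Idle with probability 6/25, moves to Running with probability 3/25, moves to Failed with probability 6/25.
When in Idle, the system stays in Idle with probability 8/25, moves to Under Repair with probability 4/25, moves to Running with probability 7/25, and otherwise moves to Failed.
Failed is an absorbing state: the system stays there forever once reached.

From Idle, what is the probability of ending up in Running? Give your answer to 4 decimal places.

Let h(s) be the probability of absorption at Running starting from transient state s. Then h(Running) = 1 and h(Failed) = 0. By first-step analysis:
h(Under Repair) = 0.12·1 + 0.4·h(Under Repair) + 0.24·h(Idle) + 0.24·0
h(Idle) = 0.28·1 + 0.16·h(Under Repair) + 0.32·h(Idle) + 0.24·0
Solving: h(Under Repair) = 0.4026, h(Idle) = 0.5065.
Starting from Idle, the probability is 0.5065.

0.5065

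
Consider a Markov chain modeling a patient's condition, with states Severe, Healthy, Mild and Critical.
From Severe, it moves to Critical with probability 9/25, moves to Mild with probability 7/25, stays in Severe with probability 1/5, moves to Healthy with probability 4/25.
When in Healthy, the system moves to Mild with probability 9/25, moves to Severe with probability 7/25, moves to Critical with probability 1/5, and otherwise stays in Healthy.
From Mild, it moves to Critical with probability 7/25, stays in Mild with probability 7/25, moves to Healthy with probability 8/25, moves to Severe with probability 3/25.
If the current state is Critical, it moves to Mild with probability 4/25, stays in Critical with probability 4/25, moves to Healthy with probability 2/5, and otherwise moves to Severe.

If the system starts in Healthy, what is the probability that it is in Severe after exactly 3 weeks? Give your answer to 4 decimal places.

Propagate the distribution vector 3 weeks from Healthy.
After 0 weeks: (0.0000, 1.0000, 0.0000, 0.0000)
After 1 week: (0.2800, 0.1600, 0.3600, 0.2000)
After 2 weeks: (0.2000, 0.2656, 0.2688, 0.2656)
After 3 weeks: (0.2210, 0.2668, 0.2694, 0.2429)
P(in Severe after 3 weeks) = 0.2210

0.2210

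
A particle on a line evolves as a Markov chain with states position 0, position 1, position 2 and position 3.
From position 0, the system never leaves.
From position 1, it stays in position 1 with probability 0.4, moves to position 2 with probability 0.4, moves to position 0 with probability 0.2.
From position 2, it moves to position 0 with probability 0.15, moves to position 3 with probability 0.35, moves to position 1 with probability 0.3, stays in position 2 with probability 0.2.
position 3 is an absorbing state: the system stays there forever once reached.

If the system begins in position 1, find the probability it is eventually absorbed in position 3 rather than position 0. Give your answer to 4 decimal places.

0.3889

Let h(s) be the probability of absorption at position 3 starting from transient state s. Then h(position 3) = 1 and h(position 0) = 0. By first-step analysis:
h(position 1) = 0.2·0 + 0.4·h(position 1) + 0.4·h(position 2)
h(position 2) = 0.15·0 + 0.3·h(position 1) + 0.2·h(position 2) + 0.35·1
Solving: h(position 1) = 0.3889, h(position 2) = 0.5833.
Starting from position 1, the probability is 0.3889.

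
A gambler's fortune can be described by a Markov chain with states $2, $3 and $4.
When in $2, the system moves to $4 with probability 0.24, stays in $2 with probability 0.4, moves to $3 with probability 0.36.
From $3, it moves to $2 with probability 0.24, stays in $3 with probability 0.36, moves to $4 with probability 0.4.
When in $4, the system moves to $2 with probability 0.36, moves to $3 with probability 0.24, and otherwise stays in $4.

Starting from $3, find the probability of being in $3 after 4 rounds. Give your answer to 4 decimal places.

0.3183

Propagate the distribution vector 4 rounds from $3.
After 0 rounds: (0.0000, 1.0000, 0.0000)
After 1 round: (0.2400, 0.3600, 0.4000)
After 2 rounds: (0.3264, 0.3120, 0.3616)
After 3 rounds: (0.3356, 0.3166, 0.3478)
After 4 rounds: (0.3354, 0.3183, 0.3463)
P(in $3 after 4 rounds) = 0.3183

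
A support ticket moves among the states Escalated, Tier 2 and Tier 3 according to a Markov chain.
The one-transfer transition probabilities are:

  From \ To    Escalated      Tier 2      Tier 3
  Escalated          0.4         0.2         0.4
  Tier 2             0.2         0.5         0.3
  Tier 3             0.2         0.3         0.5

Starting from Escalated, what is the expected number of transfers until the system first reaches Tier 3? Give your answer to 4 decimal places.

Let t(s) be the expected number of transfers to first reach Tier 3 from state s, with t(Tier 3) = 0. Conditioning on the first transfer:
t(Escalated) = 1 + 0.4·t(Escalated) + 0.2·t(Tier 2)
t(Tier 2) = 1 + 0.2·t(Escalated) + 0.5·t(Tier 2)
Solving: t(Escalated) = 2.6923, t(Tier 2) = 3.0769.
Expected transfers from Escalated to Tier 3: 2.6923.

2.6923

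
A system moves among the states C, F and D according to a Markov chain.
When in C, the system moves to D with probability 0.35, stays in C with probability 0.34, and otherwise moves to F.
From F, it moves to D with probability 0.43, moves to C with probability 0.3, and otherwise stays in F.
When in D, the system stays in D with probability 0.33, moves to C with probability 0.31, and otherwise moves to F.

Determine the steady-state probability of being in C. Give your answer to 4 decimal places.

0.3163

Let the stationary distribution be π with π = πP and π_1 + π_2 + π_3 = 1.
π_1 = 0.34·π_1 + 0.3·π_2 + 0.31·π_3
π_2 = 0.31·π_1 + 0.27·π_2 + 0.36·π_3
Solving with the normalization constraint gives π = (0.3163, 0.3158, 0.3679).
So the stationary probability of C is 0.3163.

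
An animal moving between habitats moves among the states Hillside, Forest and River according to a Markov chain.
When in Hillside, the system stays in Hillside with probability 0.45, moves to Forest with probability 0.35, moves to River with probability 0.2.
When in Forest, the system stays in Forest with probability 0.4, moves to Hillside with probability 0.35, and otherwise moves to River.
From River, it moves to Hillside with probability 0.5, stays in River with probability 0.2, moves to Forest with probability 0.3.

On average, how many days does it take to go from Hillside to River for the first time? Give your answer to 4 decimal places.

4.5783

Let t(s) be the expected number of days to first reach River from state s, with t(River) = 0. Conditioning on the first day:
t(Hillside) = 1 + 0.45·t(Hillside) + 0.35·t(Forest)
t(Forest) = 1 + 0.35·t(Hillside) + 0.4·t(Forest)
Solving: t(Hillside) = 4.5783, t(Forest) = 4.3373.
Expected days from Hillside to River: 4.5783.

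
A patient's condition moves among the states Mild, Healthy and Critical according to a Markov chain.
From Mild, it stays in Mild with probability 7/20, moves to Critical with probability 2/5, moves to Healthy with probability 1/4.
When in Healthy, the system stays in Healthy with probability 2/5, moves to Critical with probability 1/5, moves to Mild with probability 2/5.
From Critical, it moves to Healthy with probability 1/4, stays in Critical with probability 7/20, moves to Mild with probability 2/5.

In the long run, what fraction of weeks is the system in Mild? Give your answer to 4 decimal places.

Let the stationary distribution be π with π = πP and π_1 + π_2 + π_3 = 1.
π_1 = 0.35·π_1 + 0.4·π_2 + 0.4·π_3
π_2 = 0.25·π_1 + 0.4·π_2 + 0.25·π_3
Solving with the normalization constraint gives π = (0.3810, 0.2941, 0.3249).
So the stationary probability of Mild is 0.3810.

0.3810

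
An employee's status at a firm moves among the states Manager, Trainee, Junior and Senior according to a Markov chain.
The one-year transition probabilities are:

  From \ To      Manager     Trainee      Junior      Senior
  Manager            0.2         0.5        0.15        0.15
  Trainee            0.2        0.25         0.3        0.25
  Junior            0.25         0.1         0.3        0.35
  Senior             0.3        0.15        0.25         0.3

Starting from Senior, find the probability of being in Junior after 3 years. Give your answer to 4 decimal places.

0.2506

Propagate the distribution vector 3 years from Senior.
After 0 years: (0.0000, 0.0000, 0.0000, 1.0000)
After 1 year: (0.3000, 0.1500, 0.2500, 0.3000)
After 2 years: (0.2425, 0.2575, 0.2400, 0.2600)
After 3 years: (0.2380, 0.2486, 0.2506, 0.2628)
P(in Junior after 3 years) = 0.2506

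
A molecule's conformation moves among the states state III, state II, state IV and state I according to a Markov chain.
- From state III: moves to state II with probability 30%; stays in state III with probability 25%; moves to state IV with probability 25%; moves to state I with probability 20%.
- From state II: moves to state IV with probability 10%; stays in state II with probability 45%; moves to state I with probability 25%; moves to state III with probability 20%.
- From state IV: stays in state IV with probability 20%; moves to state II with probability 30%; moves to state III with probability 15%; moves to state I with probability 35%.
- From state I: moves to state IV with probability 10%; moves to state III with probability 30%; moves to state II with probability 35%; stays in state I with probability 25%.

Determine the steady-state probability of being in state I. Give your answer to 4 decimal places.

0.2535

Let the stationary distribution be π with π = πP and π_1 + π_2 + π_3 + π_4 = 1.
π_1 = 0.25·π_1 + 0.2·π_2 + 0.15·π_3 + 0.3·π_4
π_2 = 0.3·π_1 + 0.45·π_2 + 0.3·π_3 + 0.35·π_4
π_3 = 0.25·π_1 + 0.1·π_2 + 0.2·π_3 + 0.1·π_4
Solving with the normalization constraint gives π = (0.2293, 0.3679, 0.1493, 0.2535).
So the stationary probability of state I is 0.2535.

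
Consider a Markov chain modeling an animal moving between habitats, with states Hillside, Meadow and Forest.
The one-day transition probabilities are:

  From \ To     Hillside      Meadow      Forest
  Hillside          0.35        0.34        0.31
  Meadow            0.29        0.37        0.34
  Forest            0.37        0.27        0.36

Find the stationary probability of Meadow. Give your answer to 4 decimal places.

Let the stationary distribution be π with π = πP and π_1 + π_2 + π_3 = 1.
π_1 = 0.35·π_1 + 0.29·π_2 + 0.37·π_3
π_2 = 0.34·π_1 + 0.37·π_2 + 0.27·π_3
Solving with the normalization constraint gives π = (0.3372, 0.3262, 0.3366).
So the stationary probability of Meadow is 0.3262.

0.3262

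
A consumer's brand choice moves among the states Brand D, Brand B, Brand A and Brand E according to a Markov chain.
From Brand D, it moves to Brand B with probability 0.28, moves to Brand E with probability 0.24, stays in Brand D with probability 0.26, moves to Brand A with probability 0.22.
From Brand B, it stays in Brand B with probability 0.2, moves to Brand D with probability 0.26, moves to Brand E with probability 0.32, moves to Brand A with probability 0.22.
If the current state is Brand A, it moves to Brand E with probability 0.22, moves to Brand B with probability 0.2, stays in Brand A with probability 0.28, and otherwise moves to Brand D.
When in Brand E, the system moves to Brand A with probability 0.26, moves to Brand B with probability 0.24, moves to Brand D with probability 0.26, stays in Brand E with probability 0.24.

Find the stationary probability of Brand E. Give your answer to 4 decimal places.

0.2536

Let the stationary distribution be π with π = πP and π_1 + π_2 + π_3 + π_4 = 1.
π_1 = 0.26·π_1 + 0.26·π_2 + 0.3·π_3 + 0.26·π_4
π_2 = 0.28·π_1 + 0.2·π_2 + 0.2·π_3 + 0.24·π_4
π_3 = 0.22·π_1 + 0.22·π_2 + 0.28·π_3 + 0.26·π_4
Solving with the normalization constraint gives π = (0.2698, 0.2317, 0.2448, 0.2536).
So the stationary probability of Brand E is 0.2536.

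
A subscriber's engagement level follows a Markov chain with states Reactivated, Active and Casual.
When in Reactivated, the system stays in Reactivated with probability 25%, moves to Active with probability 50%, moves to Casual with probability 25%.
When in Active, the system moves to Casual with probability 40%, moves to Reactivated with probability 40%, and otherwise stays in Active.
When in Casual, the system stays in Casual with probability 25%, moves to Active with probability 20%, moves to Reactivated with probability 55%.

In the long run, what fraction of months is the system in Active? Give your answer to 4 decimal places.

Let the stationary distribution be π with π = πP and π_1 + π_2 + π_3 = 1.
π_1 = 0.25·π_1 + 0.4·π_2 + 0.55·π_3
π_2 = 0.5·π_1 + 0.2·π_2 + 0.2·π_3
Solving with the normalization constraint gives π = (0.3866, 0.3160, 0.2974).
So the stationary probability of Active is 0.3160.

0.3160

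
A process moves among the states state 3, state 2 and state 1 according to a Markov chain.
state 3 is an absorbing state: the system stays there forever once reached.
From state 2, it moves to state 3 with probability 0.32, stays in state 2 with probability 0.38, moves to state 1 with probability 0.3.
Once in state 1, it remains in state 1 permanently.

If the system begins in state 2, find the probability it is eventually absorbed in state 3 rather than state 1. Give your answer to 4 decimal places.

0.5161

Let h(s) be the probability of absorption at state 3 starting from transient state s. Then h(state 3) = 1 and h(state 1) = 0. By first-step analysis:
h(state 2) = 0.32·1 + 0.38·h(state 2) + 0.3·0
Solving: h(state 2) = 0.5161.
Starting from state 2, the probability is 0.5161.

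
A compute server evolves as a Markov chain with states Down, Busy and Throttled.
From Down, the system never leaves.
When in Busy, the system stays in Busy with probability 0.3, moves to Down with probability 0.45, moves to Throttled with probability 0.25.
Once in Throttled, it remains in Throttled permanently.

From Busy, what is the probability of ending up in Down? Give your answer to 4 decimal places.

0.6429

Let h(s) be the probability of absorption at Down starting from transient state s. Then h(Down) = 1 and h(Throttled) = 0. By first-step analysis:
h(Busy) = 0.45·1 + 0.3·h(Busy) + 0.25·0
Solving: h(Busy) = 0.6429.
Starting from Busy, the probability is 0.6429.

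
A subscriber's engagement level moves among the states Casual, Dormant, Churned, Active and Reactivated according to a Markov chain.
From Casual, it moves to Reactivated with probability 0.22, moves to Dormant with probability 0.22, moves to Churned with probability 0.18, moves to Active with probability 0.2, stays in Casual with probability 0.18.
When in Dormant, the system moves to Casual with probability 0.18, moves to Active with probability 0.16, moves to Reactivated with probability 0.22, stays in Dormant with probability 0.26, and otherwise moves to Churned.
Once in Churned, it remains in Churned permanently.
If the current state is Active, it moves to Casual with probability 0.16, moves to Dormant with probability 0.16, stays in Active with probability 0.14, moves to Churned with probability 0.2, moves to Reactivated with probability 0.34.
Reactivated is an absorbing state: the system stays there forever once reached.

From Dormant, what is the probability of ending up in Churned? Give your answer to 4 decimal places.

Let h(s) be the probability of absorption at Churned starting from transient state s. Then h(Churned) = 1 and h(Reactivated) = 0. By first-step analysis:
h(Casual) = 0.18·h(Casual) + 0.22·h(Dormant) + 0.18·1 + 0.2·h(Active) + 0.22·0
h(Dormant) = 0.18·h(Casual) + 0.26·h(Dormant) + 0.18·1 + 0.16·h(Active) + 0.22·0
h(Active) = 0.16·h(Casual) + 0.16·h(Dormant) + 0.2·1 + 0.14·h(Active) + 0.34·0
Solving: h(Casual) = 0.4318, h(Dormant) = 0.4333, h(Active) = 0.3935.
Starting from Dormant, the probability is 0.4333.

0.4333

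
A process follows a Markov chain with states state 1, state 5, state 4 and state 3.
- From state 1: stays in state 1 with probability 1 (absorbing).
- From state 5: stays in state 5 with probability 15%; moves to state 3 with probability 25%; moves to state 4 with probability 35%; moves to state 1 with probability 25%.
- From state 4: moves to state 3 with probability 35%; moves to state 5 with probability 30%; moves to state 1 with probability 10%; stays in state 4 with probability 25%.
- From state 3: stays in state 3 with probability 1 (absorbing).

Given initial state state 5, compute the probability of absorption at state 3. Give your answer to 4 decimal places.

Let h(s) be the probability of absorption at state 3 starting from transient state s. Then h(state 3) = 1 and h(state 1) = 0. By first-step analysis:
h(state 5) = 0.25·0 + 0.15·h(state 5) + 0.35·h(state 4) + 0.25·1
h(state 4) = 0.1·0 + 0.3·h(state 5) + 0.25·h(state 4) + 0.35·1
Solving: h(state 5) = 0.5822, h(state 4) = 0.6995.
Starting from state 5, the probability is 0.5822.

0.5822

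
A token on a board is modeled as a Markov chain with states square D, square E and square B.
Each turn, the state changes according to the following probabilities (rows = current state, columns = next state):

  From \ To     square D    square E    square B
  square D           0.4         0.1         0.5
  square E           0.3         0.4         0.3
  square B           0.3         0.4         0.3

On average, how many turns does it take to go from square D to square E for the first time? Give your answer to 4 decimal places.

Let t(s) be the expected number of turns to first reach square E from state s, with t(square E) = 0. Conditioning on the first turn:
t(square D) = 1 + 0.4·t(square D) + 0.5·t(square B)
t(square B) = 1 + 0.3·t(square D) + 0.3·t(square B)
Solving: t(square D) = 4.4444, t(square B) = 3.3333.
Expected turns from square D to square E: 4.4444.

4.4444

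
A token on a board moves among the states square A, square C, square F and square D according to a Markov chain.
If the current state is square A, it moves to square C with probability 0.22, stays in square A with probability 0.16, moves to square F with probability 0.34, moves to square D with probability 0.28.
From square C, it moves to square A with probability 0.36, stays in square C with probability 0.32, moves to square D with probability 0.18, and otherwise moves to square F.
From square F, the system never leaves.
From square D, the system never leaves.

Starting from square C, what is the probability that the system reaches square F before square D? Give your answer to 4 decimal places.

Let h(s) be the probability of absorption at square F starting from transient state s. Then h(square F) = 1 and h(square D) = 0. By first-step analysis:
h(square A) = 0.16·h(square A) + 0.22·h(square C) + 0.34·1 + 0.28·0
h(square C) = 0.36·h(square A) + 0.32·h(square C) + 0.14·1 + 0.18·0
Solving: h(square A) = 0.5325, h(square C) = 0.4878.
Starting from square C, the probability is 0.4878.

0.4878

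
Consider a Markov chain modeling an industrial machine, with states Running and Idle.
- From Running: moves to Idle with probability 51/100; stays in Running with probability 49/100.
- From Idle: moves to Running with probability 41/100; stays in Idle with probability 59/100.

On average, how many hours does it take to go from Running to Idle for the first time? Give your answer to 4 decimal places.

1.9608

Let t(s) be the expected number of hours to first reach Idle from state s, with t(Idle) = 0. Conditioning on the first hour:
t(Running) = 1 + 0.49·t(Running)
Solving: t(Running) = 1.9608.
Expected hours from Running to Idle: 1.9608.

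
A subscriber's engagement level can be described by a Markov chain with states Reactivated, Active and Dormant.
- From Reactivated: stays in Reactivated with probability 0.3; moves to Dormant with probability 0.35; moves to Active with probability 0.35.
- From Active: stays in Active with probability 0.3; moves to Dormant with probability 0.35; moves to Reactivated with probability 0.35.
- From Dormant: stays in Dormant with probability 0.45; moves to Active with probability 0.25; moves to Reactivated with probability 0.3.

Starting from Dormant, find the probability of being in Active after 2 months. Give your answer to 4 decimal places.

0.2925

Sum over the intermediate state after 1 month:
P = P(Dormant→Reactivated)·P(Reactivated→Active) + P(Dormant→Active)·P(Active→Active) + P(Dormant→Dormant)·P(Dormant→Active)
  = 0.3×0.35 + 0.25×0.3 + 0.45×0.25
  = 0.1050 + 0.0750 + 0.1125 = 0.2925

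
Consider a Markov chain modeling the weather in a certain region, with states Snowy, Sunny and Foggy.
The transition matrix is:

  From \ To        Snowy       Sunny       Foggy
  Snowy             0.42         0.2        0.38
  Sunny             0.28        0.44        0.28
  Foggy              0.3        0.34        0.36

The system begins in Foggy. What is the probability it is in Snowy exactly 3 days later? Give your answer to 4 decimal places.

Propagate the distribution vector 3 days from Foggy.
After 0 days: (0.0000, 0.0000, 1.0000)
After 1 day: (0.3000, 0.3400, 0.3600)
After 2 days: (0.3292, 0.3320, 0.3388)
After 3 days: (0.3329, 0.3271, 0.3400)
P(in Snowy after 3 days) = 0.3329

0.3329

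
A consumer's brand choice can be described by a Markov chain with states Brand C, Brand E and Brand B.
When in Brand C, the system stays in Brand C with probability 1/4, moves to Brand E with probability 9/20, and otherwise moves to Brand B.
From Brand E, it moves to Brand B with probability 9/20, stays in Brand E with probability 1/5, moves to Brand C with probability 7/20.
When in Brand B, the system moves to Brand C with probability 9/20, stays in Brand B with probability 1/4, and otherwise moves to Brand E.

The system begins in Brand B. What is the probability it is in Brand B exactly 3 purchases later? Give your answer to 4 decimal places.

0.3340

Propagate the distribution vector 3 purchases from Brand B.
After 0 purchases: (0.0000, 0.0000, 1.0000)
After 1 purchase: (0.4500, 0.3000, 0.2500)
After 2 purchases: (0.3300, 0.3375, 0.3325)
After 3 purchases: (0.3503, 0.3158, 0.3340)
P(in Brand B after 3 purchases) = 0.3340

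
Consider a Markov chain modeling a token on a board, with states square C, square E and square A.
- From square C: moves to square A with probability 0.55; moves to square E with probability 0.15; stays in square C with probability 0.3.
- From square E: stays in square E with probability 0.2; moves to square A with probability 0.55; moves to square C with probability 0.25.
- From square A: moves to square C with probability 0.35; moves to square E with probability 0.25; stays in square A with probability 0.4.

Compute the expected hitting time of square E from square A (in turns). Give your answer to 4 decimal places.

4.6154

Let t(s) be the expected number of turns to first reach square E from state s, with t(square E) = 0. Conditioning on the first turn:
t(square C) = 1 + 0.3·t(square C) + 0.55·t(square A)
t(square A) = 1 + 0.35·t(square C) + 0.4·t(square A)
Solving: t(square C) = 5.0549, t(square A) = 4.6154.
Expected turns from square A to square E: 4.6154.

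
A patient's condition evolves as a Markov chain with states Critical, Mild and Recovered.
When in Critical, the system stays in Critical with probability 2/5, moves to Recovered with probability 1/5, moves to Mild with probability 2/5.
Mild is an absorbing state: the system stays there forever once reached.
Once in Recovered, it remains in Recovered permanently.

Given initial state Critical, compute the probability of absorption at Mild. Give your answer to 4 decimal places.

0.6667

Let h(s) be the probability of absorption at Mild starting from transient state s. Then h(Mild) = 1 and h(Recovered) = 0. By first-step analysis:
h(Critical) = 0.4·h(Critical) + 0.4·1 + 0.2·0
Solving: h(Critical) = 0.6667.
Starting from Critical, the probability is 0.6667.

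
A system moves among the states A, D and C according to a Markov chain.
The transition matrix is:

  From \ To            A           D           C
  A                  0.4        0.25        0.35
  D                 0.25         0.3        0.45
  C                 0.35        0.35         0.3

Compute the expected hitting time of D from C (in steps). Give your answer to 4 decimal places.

Let t(s) be the expected number of steps to first reach D from state s, with t(D) = 0. Conditioning on the first step:
t(A) = 1 + 0.4·t(A) + 0.35·t(C)
t(C) = 1 + 0.35·t(A) + 0.3·t(C)
Solving: t(A) = 3.5294, t(C) = 3.1933.
Expected steps from C to D: 3.1933.

3.1933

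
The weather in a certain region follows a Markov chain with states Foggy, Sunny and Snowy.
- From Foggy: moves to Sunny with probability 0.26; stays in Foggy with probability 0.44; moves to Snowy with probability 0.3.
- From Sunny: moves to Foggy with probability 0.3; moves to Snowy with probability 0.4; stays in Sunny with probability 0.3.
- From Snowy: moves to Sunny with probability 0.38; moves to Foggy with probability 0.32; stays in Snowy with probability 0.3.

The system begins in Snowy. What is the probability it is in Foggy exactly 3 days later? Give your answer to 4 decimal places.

Propagate the distribution vector 3 days from Snowy.
After 0 days: (0.0000, 0.0000, 1.0000)
After 1 day: (0.3200, 0.3800, 0.3000)
After 2 days: (0.3508, 0.3112, 0.3380)
After 3 days: (0.3559, 0.3130, 0.3311)
P(in Foggy after 3 days) = 0.3559

0.3559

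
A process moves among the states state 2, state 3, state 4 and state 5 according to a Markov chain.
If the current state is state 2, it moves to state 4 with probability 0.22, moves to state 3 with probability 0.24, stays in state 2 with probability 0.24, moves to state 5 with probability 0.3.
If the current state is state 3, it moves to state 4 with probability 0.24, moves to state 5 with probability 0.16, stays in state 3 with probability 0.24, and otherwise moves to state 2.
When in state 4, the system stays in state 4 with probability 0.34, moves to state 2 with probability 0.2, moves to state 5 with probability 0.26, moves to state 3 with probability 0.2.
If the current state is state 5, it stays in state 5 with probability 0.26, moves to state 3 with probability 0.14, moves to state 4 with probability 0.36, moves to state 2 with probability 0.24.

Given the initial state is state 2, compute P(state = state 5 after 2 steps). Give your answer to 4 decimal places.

0.2456

Propagate the distribution vector 2 steps from state 2.
After 0 steps: (1.0000, 0.0000, 0.0000, 0.0000)
After 1 step: (0.2400, 0.2400, 0.2200, 0.3000)
After 2 steps: (0.2600, 0.2012, 0.2932, 0.2456)
P(in state 5 after 2 steps) = 0.2456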